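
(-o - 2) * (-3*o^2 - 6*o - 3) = 3*o^3 + 12*o^2 + 15*o + 6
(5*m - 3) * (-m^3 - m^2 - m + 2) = -5*m^4 - 2*m^3 - 2*m^2 + 13*m - 6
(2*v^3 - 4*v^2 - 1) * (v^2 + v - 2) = 2*v^5 - 2*v^4 - 8*v^3 + 7*v^2 - v + 2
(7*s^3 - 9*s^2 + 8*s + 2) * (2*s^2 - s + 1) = 14*s^5 - 25*s^4 + 32*s^3 - 13*s^2 + 6*s + 2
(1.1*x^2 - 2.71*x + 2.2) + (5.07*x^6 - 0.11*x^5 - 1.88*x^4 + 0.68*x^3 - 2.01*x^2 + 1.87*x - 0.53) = 5.07*x^6 - 0.11*x^5 - 1.88*x^4 + 0.68*x^3 - 0.91*x^2 - 0.84*x + 1.67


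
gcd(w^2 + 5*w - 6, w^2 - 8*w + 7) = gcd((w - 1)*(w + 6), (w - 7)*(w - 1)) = w - 1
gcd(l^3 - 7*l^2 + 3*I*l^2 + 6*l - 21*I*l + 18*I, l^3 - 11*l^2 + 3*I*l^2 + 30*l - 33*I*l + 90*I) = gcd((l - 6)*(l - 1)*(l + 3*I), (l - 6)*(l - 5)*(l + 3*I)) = l^2 + l*(-6 + 3*I) - 18*I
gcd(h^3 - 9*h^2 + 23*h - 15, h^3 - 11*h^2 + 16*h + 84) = 1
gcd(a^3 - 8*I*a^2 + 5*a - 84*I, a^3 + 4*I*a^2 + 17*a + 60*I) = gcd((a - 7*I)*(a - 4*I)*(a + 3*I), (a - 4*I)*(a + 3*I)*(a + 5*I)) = a^2 - I*a + 12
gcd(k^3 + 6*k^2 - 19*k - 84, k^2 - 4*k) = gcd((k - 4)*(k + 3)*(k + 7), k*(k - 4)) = k - 4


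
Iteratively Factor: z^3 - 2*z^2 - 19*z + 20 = (z - 5)*(z^2 + 3*z - 4) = (z - 5)*(z + 4)*(z - 1)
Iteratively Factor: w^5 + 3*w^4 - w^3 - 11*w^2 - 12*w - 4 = (w - 2)*(w^4 + 5*w^3 + 9*w^2 + 7*w + 2) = (w - 2)*(w + 1)*(w^3 + 4*w^2 + 5*w + 2) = (w - 2)*(w + 1)^2*(w^2 + 3*w + 2) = (w - 2)*(w + 1)^2*(w + 2)*(w + 1)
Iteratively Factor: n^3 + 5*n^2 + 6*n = (n + 2)*(n^2 + 3*n) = (n + 2)*(n + 3)*(n)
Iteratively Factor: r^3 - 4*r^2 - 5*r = (r)*(r^2 - 4*r - 5) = r*(r - 5)*(r + 1)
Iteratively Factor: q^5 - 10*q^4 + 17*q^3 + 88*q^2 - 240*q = (q - 5)*(q^4 - 5*q^3 - 8*q^2 + 48*q) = q*(q - 5)*(q^3 - 5*q^2 - 8*q + 48) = q*(q - 5)*(q - 4)*(q^2 - q - 12) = q*(q - 5)*(q - 4)*(q + 3)*(q - 4)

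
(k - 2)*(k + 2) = k^2 - 4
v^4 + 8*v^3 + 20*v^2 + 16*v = v*(v + 2)^2*(v + 4)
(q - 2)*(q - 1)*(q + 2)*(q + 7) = q^4 + 6*q^3 - 11*q^2 - 24*q + 28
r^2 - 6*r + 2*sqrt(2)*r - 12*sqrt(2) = (r - 6)*(r + 2*sqrt(2))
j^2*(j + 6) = j^3 + 6*j^2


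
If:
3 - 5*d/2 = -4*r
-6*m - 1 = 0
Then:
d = 8*r/5 + 6/5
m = -1/6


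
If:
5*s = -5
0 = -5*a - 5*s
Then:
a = 1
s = -1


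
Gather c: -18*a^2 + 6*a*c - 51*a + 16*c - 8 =-18*a^2 - 51*a + c*(6*a + 16) - 8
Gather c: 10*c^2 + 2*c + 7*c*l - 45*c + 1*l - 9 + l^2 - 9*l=10*c^2 + c*(7*l - 43) + l^2 - 8*l - 9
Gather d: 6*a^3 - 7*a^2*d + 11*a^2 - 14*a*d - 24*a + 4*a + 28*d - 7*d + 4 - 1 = 6*a^3 + 11*a^2 - 20*a + d*(-7*a^2 - 14*a + 21) + 3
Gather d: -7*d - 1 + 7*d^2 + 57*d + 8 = 7*d^2 + 50*d + 7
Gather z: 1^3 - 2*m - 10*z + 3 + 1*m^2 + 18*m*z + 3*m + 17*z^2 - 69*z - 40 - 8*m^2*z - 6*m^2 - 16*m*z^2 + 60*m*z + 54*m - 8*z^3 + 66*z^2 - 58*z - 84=-5*m^2 + 55*m - 8*z^3 + z^2*(83 - 16*m) + z*(-8*m^2 + 78*m - 137) - 120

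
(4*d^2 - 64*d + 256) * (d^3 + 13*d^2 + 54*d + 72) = 4*d^5 - 12*d^4 - 360*d^3 + 160*d^2 + 9216*d + 18432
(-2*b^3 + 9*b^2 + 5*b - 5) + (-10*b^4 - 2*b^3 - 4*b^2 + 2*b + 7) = -10*b^4 - 4*b^3 + 5*b^2 + 7*b + 2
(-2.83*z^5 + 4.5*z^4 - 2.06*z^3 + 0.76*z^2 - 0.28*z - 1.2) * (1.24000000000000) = -3.5092*z^5 + 5.58*z^4 - 2.5544*z^3 + 0.9424*z^2 - 0.3472*z - 1.488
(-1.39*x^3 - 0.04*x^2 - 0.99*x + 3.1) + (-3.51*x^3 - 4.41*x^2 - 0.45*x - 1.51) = -4.9*x^3 - 4.45*x^2 - 1.44*x + 1.59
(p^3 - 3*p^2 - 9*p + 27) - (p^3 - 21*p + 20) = -3*p^2 + 12*p + 7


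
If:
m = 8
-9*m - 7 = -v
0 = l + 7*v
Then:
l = -553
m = 8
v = 79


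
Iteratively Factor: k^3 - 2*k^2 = (k)*(k^2 - 2*k) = k*(k - 2)*(k)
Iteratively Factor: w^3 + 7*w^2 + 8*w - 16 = (w - 1)*(w^2 + 8*w + 16) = (w - 1)*(w + 4)*(w + 4)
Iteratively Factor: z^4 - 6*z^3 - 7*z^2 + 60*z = (z + 3)*(z^3 - 9*z^2 + 20*z) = (z - 4)*(z + 3)*(z^2 - 5*z) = z*(z - 4)*(z + 3)*(z - 5)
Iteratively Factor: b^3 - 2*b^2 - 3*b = (b)*(b^2 - 2*b - 3) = b*(b + 1)*(b - 3)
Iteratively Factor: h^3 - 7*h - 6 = (h + 2)*(h^2 - 2*h - 3) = (h + 1)*(h + 2)*(h - 3)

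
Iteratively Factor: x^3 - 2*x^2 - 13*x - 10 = (x + 2)*(x^2 - 4*x - 5) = (x + 1)*(x + 2)*(x - 5)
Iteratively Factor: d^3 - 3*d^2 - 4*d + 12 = (d - 2)*(d^2 - d - 6) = (d - 2)*(d + 2)*(d - 3)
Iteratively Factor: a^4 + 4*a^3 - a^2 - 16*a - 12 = (a + 1)*(a^3 + 3*a^2 - 4*a - 12) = (a + 1)*(a + 2)*(a^2 + a - 6) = (a - 2)*(a + 1)*(a + 2)*(a + 3)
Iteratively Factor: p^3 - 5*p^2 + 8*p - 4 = (p - 2)*(p^2 - 3*p + 2) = (p - 2)*(p - 1)*(p - 2)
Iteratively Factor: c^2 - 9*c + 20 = (c - 5)*(c - 4)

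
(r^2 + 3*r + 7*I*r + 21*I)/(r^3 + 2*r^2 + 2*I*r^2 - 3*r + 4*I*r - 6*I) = (r + 7*I)/(r^2 + r*(-1 + 2*I) - 2*I)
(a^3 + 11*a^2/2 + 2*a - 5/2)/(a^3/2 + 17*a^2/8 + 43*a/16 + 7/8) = 8*(2*a^3 + 11*a^2 + 4*a - 5)/(8*a^3 + 34*a^2 + 43*a + 14)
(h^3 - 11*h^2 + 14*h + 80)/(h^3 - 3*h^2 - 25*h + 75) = (h^2 - 6*h - 16)/(h^2 + 2*h - 15)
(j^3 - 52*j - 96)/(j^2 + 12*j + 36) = (j^2 - 6*j - 16)/(j + 6)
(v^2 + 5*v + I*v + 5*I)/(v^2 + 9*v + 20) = (v + I)/(v + 4)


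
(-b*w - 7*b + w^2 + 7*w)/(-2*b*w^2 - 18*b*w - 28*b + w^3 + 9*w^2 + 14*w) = (-b + w)/(-2*b*w - 4*b + w^2 + 2*w)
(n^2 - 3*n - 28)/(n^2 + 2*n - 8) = (n - 7)/(n - 2)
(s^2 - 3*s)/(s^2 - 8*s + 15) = s/(s - 5)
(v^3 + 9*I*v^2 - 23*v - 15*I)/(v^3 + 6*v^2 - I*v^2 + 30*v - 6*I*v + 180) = (v^2 + 4*I*v - 3)/(v^2 + 6*v*(1 - I) - 36*I)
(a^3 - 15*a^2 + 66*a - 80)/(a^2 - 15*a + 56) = (a^2 - 7*a + 10)/(a - 7)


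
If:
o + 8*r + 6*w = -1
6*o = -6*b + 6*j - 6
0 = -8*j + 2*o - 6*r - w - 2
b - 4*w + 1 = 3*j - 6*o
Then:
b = -7*w/23 - 51/46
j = 19*w/23 - 25/138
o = 26*w/23 - 5/69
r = -41*w/46 - 8/69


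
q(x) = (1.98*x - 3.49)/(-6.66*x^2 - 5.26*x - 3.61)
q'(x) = (1.98*x - 3.49)*(13.32*x + 5.26)/(-6.66*x^2 - 5.26*x - 3.61)^2 + 1.98/(-6.66*x^2 - 5.26*x - 3.61) = (13.1868*x^2 - 46.4868*x - 25.5052)/(44.3556*x^4 + 70.0632*x^3 + 75.7528*x^2 + 37.9772*x + 13.0321)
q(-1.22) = 0.83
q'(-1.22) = 1.01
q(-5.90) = 0.07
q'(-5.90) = 0.02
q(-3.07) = 0.19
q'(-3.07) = 0.10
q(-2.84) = 0.21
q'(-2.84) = 0.12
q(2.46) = -0.02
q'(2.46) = -0.02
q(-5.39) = 0.08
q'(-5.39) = 0.02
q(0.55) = 0.28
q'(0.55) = -0.65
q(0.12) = 0.75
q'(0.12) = -1.64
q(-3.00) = 0.20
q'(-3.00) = 0.10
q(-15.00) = 0.02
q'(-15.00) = 0.00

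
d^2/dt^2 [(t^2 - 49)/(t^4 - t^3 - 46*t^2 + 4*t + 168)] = 2*(3*t^5 + 60*t^4 + 376*t^3 + 816*t^2 + 432*t + 1024)/(t^9 + 18*t^8 + 96*t^7 - 1248*t^5 - 1728*t^4 + 5120*t^3 + 9216*t^2 - 6912*t - 13824)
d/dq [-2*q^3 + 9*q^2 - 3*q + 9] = -6*q^2 + 18*q - 3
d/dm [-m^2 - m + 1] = -2*m - 1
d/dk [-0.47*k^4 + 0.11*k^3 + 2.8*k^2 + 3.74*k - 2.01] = -1.88*k^3 + 0.33*k^2 + 5.6*k + 3.74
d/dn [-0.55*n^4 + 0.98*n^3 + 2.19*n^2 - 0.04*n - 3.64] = -2.2*n^3 + 2.94*n^2 + 4.38*n - 0.04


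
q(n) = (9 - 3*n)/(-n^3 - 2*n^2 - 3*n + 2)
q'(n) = (9 - 3*n)*(3*n^2 + 4*n + 3)/(-n^3 - 2*n^2 - 3*n + 2)^2 - 3/(-n^3 - 2*n^2 - 3*n + 2)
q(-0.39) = 3.48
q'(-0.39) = 1.23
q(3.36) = 0.02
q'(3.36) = 0.03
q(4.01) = 0.03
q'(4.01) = 0.01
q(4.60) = 0.03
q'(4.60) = 0.00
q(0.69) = -5.13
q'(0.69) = 29.53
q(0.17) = 5.95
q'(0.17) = 13.60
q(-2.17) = 1.67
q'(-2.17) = 1.19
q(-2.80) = 1.04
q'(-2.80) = 0.78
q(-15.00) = 0.02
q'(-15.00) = 0.00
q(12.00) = 0.01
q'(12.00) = 0.00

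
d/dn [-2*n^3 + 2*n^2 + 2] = 2*n*(2 - 3*n)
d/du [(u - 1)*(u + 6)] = 2*u + 5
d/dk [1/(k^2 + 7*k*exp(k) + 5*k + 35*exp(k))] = (-7*k*exp(k) - 2*k - 42*exp(k) - 5)/(k^2 + 7*k*exp(k) + 5*k + 35*exp(k))^2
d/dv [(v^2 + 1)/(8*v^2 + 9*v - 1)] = 9*(v^2 - 2*v - 1)/(64*v^4 + 144*v^3 + 65*v^2 - 18*v + 1)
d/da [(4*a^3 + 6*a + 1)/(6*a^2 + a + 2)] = (24*a^4 + 8*a^3 - 12*a^2 - 12*a + 11)/(36*a^4 + 12*a^3 + 25*a^2 + 4*a + 4)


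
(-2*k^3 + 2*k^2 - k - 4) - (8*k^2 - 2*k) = -2*k^3 - 6*k^2 + k - 4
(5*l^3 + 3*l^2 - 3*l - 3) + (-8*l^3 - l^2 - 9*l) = -3*l^3 + 2*l^2 - 12*l - 3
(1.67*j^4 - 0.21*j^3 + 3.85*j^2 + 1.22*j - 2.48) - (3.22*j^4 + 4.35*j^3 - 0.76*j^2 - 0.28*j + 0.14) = -1.55*j^4 - 4.56*j^3 + 4.61*j^2 + 1.5*j - 2.62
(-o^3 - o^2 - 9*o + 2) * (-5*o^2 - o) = 5*o^5 + 6*o^4 + 46*o^3 - o^2 - 2*o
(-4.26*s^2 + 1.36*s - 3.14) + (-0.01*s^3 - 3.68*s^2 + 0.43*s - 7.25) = -0.01*s^3 - 7.94*s^2 + 1.79*s - 10.39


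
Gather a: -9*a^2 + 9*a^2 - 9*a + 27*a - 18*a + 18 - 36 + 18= 0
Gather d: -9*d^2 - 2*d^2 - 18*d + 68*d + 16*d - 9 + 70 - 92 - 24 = -11*d^2 + 66*d - 55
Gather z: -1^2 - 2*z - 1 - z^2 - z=-z^2 - 3*z - 2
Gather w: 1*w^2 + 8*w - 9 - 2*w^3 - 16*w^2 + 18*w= -2*w^3 - 15*w^2 + 26*w - 9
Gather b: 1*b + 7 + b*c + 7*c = b*(c + 1) + 7*c + 7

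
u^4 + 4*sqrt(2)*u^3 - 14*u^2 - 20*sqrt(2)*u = u*(u - 2*sqrt(2))*(u + sqrt(2))*(u + 5*sqrt(2))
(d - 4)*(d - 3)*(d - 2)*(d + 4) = d^4 - 5*d^3 - 10*d^2 + 80*d - 96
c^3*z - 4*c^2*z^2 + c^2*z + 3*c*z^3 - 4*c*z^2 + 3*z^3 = (c - 3*z)*(c - z)*(c*z + z)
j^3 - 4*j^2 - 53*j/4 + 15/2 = (j - 6)*(j - 1/2)*(j + 5/2)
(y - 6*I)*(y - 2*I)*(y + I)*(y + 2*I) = y^4 - 5*I*y^3 + 10*y^2 - 20*I*y + 24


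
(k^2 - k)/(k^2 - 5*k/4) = 4*(k - 1)/(4*k - 5)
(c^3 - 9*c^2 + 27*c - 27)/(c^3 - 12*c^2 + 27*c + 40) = (c^3 - 9*c^2 + 27*c - 27)/(c^3 - 12*c^2 + 27*c + 40)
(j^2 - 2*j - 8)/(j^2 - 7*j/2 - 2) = 2*(j + 2)/(2*j + 1)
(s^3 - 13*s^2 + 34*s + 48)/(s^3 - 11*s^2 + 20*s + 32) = (s - 6)/(s - 4)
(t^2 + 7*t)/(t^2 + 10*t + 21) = t/(t + 3)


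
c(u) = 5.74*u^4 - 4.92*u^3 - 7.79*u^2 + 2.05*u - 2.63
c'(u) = 22.96*u^3 - 14.76*u^2 - 15.58*u + 2.05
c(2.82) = 193.87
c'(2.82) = 355.63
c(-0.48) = -4.56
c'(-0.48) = 3.59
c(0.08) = -2.52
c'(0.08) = 0.72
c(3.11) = 317.38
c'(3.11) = 501.48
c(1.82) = 8.62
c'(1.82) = 63.22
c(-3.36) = 820.76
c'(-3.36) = -983.18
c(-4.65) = 2997.71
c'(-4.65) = -2553.16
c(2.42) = 83.85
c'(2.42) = 203.31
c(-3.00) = 518.89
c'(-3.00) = -703.97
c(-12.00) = 126377.41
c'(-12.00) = -41611.31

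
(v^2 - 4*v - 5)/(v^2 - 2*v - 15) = (v + 1)/(v + 3)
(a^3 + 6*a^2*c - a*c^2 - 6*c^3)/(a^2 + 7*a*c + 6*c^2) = a - c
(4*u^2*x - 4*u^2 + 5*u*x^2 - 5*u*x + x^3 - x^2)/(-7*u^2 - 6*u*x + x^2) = (4*u*x - 4*u + x^2 - x)/(-7*u + x)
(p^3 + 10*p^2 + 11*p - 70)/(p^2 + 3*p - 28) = (p^2 + 3*p - 10)/(p - 4)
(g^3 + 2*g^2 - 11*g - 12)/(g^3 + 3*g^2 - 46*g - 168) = (g^2 - 2*g - 3)/(g^2 - g - 42)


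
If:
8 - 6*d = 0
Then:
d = 4/3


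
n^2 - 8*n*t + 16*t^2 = (n - 4*t)^2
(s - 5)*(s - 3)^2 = s^3 - 11*s^2 + 39*s - 45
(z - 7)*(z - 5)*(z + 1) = z^3 - 11*z^2 + 23*z + 35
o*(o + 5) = o^2 + 5*o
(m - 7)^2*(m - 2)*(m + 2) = m^4 - 14*m^3 + 45*m^2 + 56*m - 196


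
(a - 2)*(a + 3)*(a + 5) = a^3 + 6*a^2 - a - 30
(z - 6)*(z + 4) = z^2 - 2*z - 24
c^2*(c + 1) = c^3 + c^2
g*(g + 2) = g^2 + 2*g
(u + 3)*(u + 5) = u^2 + 8*u + 15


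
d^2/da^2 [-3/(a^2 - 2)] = 6*(-3*a^2 - 2)/(a^2 - 2)^3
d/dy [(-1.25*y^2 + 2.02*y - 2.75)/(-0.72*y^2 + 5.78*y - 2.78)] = (-5.7706*y^2 + 2.99*y + 10.2794)/(0.5184*y^4 - 8.3232*y^3 + 37.4116*y^2 - 32.1368*y + 7.7284)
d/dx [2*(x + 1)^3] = 6*(x + 1)^2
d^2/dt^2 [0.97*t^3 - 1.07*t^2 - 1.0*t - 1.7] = 5.82*t - 2.14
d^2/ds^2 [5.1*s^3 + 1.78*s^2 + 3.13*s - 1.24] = 30.6*s + 3.56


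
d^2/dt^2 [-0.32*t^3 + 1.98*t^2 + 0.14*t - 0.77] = 3.96 - 1.92*t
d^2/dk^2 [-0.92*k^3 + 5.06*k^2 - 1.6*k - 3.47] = 10.12 - 5.52*k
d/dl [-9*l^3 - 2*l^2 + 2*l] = -27*l^2 - 4*l + 2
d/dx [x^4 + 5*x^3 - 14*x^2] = x*(4*x^2 + 15*x - 28)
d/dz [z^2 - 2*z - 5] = 2*z - 2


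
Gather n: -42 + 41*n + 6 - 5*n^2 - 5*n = -5*n^2 + 36*n - 36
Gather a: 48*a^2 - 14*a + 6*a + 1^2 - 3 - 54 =48*a^2 - 8*a - 56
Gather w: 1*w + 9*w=10*w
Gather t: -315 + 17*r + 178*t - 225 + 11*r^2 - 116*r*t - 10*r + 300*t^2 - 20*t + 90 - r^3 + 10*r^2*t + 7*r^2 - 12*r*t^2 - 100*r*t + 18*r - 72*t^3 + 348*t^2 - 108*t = -r^3 + 18*r^2 + 25*r - 72*t^3 + t^2*(648 - 12*r) + t*(10*r^2 - 216*r + 50) - 450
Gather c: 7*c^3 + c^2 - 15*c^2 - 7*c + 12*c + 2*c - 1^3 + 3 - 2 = 7*c^3 - 14*c^2 + 7*c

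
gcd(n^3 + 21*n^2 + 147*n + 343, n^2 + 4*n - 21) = n + 7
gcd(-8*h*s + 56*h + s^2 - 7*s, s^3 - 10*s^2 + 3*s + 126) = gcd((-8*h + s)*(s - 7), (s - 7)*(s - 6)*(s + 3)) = s - 7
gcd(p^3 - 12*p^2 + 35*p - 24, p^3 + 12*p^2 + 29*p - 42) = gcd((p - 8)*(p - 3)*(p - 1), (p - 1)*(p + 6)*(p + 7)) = p - 1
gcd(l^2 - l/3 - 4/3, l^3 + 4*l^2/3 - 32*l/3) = 1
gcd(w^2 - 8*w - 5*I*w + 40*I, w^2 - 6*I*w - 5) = w - 5*I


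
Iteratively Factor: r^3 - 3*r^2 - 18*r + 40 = (r - 2)*(r^2 - r - 20) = (r - 2)*(r + 4)*(r - 5)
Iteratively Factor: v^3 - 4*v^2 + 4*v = (v - 2)*(v^2 - 2*v) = v*(v - 2)*(v - 2)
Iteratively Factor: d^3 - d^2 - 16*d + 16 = (d - 1)*(d^2 - 16) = (d - 1)*(d + 4)*(d - 4)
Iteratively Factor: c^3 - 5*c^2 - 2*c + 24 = (c - 4)*(c^2 - c - 6) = (c - 4)*(c + 2)*(c - 3)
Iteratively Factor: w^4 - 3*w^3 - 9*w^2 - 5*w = (w + 1)*(w^3 - 4*w^2 - 5*w) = (w + 1)^2*(w^2 - 5*w) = w*(w + 1)^2*(w - 5)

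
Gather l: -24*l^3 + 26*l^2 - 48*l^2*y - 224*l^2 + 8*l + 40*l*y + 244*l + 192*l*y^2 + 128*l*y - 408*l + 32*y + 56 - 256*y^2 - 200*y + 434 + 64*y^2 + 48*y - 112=-24*l^3 + l^2*(-48*y - 198) + l*(192*y^2 + 168*y - 156) - 192*y^2 - 120*y + 378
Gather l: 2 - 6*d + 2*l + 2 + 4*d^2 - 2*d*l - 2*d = 4*d^2 - 8*d + l*(2 - 2*d) + 4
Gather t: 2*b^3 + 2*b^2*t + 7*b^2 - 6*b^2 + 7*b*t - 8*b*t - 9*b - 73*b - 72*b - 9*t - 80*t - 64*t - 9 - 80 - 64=2*b^3 + b^2 - 154*b + t*(2*b^2 - b - 153) - 153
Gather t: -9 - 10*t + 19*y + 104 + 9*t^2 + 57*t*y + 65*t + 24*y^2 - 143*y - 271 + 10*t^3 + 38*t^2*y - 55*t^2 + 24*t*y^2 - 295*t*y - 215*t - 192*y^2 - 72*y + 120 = 10*t^3 + t^2*(38*y - 46) + t*(24*y^2 - 238*y - 160) - 168*y^2 - 196*y - 56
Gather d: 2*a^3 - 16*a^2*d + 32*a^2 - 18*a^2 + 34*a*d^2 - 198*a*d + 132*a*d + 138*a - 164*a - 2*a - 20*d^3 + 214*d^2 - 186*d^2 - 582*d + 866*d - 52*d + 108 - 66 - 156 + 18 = 2*a^3 + 14*a^2 - 28*a - 20*d^3 + d^2*(34*a + 28) + d*(-16*a^2 - 66*a + 232) - 96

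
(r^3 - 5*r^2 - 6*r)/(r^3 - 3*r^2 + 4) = r*(r - 6)/(r^2 - 4*r + 4)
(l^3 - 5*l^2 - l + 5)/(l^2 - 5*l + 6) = (l^3 - 5*l^2 - l + 5)/(l^2 - 5*l + 6)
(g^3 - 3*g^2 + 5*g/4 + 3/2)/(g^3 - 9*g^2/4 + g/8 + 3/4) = 2*(2*g - 3)/(4*g - 3)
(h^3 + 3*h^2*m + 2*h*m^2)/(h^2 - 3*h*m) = (h^2 + 3*h*m + 2*m^2)/(h - 3*m)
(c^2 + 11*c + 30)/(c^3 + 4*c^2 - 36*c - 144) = (c + 5)/(c^2 - 2*c - 24)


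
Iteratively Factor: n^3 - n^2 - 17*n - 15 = (n + 3)*(n^2 - 4*n - 5) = (n - 5)*(n + 3)*(n + 1)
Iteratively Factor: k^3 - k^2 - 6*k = (k + 2)*(k^2 - 3*k) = (k - 3)*(k + 2)*(k)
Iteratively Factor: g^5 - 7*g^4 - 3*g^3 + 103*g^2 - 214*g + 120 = (g - 5)*(g^4 - 2*g^3 - 13*g^2 + 38*g - 24) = (g - 5)*(g - 2)*(g^3 - 13*g + 12) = (g - 5)*(g - 2)*(g - 1)*(g^2 + g - 12) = (g - 5)*(g - 3)*(g - 2)*(g - 1)*(g + 4)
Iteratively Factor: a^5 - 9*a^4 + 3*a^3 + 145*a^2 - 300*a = (a)*(a^4 - 9*a^3 + 3*a^2 + 145*a - 300) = a*(a - 5)*(a^3 - 4*a^2 - 17*a + 60) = a*(a - 5)*(a + 4)*(a^2 - 8*a + 15) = a*(a - 5)*(a - 3)*(a + 4)*(a - 5)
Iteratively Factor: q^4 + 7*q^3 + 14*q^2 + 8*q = (q)*(q^3 + 7*q^2 + 14*q + 8) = q*(q + 2)*(q^2 + 5*q + 4) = q*(q + 1)*(q + 2)*(q + 4)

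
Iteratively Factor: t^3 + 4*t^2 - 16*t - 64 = (t + 4)*(t^2 - 16) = (t + 4)^2*(t - 4)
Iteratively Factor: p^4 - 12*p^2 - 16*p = (p + 2)*(p^3 - 2*p^2 - 8*p) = (p - 4)*(p + 2)*(p^2 + 2*p) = (p - 4)*(p + 2)^2*(p)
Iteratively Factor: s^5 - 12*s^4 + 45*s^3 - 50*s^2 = (s)*(s^4 - 12*s^3 + 45*s^2 - 50*s) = s*(s - 5)*(s^3 - 7*s^2 + 10*s) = s*(s - 5)^2*(s^2 - 2*s) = s^2*(s - 5)^2*(s - 2)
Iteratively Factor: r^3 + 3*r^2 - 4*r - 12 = (r + 3)*(r^2 - 4) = (r + 2)*(r + 3)*(r - 2)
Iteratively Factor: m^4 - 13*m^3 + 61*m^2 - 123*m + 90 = (m - 5)*(m^3 - 8*m^2 + 21*m - 18) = (m - 5)*(m - 2)*(m^2 - 6*m + 9) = (m - 5)*(m - 3)*(m - 2)*(m - 3)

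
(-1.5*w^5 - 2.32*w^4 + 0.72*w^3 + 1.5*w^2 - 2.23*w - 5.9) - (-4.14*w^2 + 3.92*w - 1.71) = -1.5*w^5 - 2.32*w^4 + 0.72*w^3 + 5.64*w^2 - 6.15*w - 4.19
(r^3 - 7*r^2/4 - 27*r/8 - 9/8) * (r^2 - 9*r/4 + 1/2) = r^5 - 4*r^4 + 17*r^3/16 + 179*r^2/32 + 27*r/32 - 9/16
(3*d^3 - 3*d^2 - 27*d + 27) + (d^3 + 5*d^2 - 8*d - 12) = 4*d^3 + 2*d^2 - 35*d + 15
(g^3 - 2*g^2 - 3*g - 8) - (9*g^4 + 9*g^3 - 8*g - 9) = -9*g^4 - 8*g^3 - 2*g^2 + 5*g + 1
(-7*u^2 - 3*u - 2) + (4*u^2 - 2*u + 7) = -3*u^2 - 5*u + 5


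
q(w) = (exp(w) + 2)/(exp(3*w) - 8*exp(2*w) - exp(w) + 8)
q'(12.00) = 0.00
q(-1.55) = 0.30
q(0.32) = -0.57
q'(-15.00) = 0.00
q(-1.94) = 0.28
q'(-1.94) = 0.04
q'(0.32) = 2.06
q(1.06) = -0.13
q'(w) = (exp(w) + 2)*(-3*exp(3*w) + 16*exp(2*w) + exp(w))/(exp(3*w) - 8*exp(2*w) - exp(w) + 8)^2 + exp(w)/(exp(3*w) - 8*exp(2*w) - exp(w) + 8) = ((exp(w) + 2)*(-3*exp(2*w) + 16*exp(w) + 1) + exp(3*w) - 8*exp(2*w) - exp(w) + 8)*exp(w)/(exp(3*w) - 8*exp(2*w) - exp(w) + 8)^2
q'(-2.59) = 0.01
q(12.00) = 0.00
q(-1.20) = 0.33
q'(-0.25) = 3.39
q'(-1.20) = 0.12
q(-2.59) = 0.26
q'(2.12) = -12.03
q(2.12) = 0.46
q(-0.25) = 0.98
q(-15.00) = 0.25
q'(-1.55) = 0.06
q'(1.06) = 0.15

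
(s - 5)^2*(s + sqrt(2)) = s^3 - 10*s^2 + sqrt(2)*s^2 - 10*sqrt(2)*s + 25*s + 25*sqrt(2)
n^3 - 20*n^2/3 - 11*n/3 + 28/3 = (n - 7)*(n - 1)*(n + 4/3)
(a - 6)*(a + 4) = a^2 - 2*a - 24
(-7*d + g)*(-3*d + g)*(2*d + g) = 42*d^3 + d^2*g - 8*d*g^2 + g^3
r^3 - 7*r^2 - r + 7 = (r - 7)*(r - 1)*(r + 1)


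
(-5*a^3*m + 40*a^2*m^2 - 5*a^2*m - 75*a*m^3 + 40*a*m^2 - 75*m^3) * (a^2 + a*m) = -5*a^5*m + 35*a^4*m^2 - 5*a^4*m - 35*a^3*m^3 + 35*a^3*m^2 - 75*a^2*m^4 - 35*a^2*m^3 - 75*a*m^4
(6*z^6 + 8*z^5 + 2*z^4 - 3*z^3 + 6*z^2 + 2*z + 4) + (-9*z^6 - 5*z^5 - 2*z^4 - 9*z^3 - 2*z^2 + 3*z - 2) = -3*z^6 + 3*z^5 - 12*z^3 + 4*z^2 + 5*z + 2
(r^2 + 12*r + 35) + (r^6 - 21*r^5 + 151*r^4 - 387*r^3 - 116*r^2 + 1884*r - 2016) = r^6 - 21*r^5 + 151*r^4 - 387*r^3 - 115*r^2 + 1896*r - 1981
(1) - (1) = 0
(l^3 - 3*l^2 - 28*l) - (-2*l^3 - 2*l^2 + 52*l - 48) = 3*l^3 - l^2 - 80*l + 48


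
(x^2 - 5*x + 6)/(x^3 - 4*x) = (x - 3)/(x*(x + 2))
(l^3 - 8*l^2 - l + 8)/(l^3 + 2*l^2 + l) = (l^2 - 9*l + 8)/(l*(l + 1))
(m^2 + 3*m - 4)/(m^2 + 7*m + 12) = (m - 1)/(m + 3)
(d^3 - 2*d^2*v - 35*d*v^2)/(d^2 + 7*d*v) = (d^2 - 2*d*v - 35*v^2)/(d + 7*v)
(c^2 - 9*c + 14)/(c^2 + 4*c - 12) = (c - 7)/(c + 6)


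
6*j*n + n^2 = n*(6*j + n)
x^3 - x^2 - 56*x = x*(x - 8)*(x + 7)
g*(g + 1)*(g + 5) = g^3 + 6*g^2 + 5*g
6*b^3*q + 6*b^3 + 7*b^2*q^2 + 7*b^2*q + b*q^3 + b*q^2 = (b + q)*(6*b + q)*(b*q + b)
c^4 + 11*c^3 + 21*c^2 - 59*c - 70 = (c - 2)*(c + 1)*(c + 5)*(c + 7)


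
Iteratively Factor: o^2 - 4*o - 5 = (o + 1)*(o - 5)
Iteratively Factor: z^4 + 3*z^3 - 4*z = (z + 2)*(z^3 + z^2 - 2*z) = (z - 1)*(z + 2)*(z^2 + 2*z) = (z - 1)*(z + 2)^2*(z)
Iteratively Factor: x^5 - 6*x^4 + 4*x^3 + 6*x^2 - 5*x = (x - 1)*(x^4 - 5*x^3 - x^2 + 5*x) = (x - 1)*(x + 1)*(x^3 - 6*x^2 + 5*x) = (x - 5)*(x - 1)*(x + 1)*(x^2 - x) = (x - 5)*(x - 1)^2*(x + 1)*(x)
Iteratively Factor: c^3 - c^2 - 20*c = (c - 5)*(c^2 + 4*c) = c*(c - 5)*(c + 4)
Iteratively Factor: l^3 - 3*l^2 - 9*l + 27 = (l - 3)*(l^2 - 9) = (l - 3)*(l + 3)*(l - 3)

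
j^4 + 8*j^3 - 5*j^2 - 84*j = j*(j - 3)*(j + 4)*(j + 7)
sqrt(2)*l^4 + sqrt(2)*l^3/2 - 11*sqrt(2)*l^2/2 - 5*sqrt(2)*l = l*(l - 5/2)*(l + 2)*(sqrt(2)*l + sqrt(2))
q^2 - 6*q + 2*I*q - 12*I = (q - 6)*(q + 2*I)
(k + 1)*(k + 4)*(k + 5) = k^3 + 10*k^2 + 29*k + 20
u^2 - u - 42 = (u - 7)*(u + 6)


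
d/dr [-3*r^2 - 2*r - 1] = -6*r - 2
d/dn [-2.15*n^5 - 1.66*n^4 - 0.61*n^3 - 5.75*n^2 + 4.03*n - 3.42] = -10.75*n^4 - 6.64*n^3 - 1.83*n^2 - 11.5*n + 4.03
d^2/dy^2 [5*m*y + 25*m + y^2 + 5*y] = 2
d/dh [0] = 0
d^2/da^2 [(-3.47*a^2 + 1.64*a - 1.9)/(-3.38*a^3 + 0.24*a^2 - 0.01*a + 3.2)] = (79.2853360000001*a^6 - 112.416096*a^5 + 267.754812*a^4 + 500.719392*a^3 - 227.80668*a^2 + 130.83216*a + 68.04262)/(38.614472*a^9 - 8.225568*a^8 + 0.926796*a^7 - 109.736736*a^6 + 15.577782*a^5 - 1.201992*a^4 + 103.879681*a^3 - 7.37376*a^2 + 0.3072*a - 32.768)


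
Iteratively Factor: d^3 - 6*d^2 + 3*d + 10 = (d - 2)*(d^2 - 4*d - 5) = (d - 5)*(d - 2)*(d + 1)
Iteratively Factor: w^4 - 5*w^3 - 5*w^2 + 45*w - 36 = (w - 4)*(w^3 - w^2 - 9*w + 9) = (w - 4)*(w - 3)*(w^2 + 2*w - 3) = (w - 4)*(w - 3)*(w + 3)*(w - 1)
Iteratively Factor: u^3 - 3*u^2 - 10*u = (u)*(u^2 - 3*u - 10) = u*(u + 2)*(u - 5)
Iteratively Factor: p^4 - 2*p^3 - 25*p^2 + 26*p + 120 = (p - 3)*(p^3 + p^2 - 22*p - 40) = (p - 5)*(p - 3)*(p^2 + 6*p + 8) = (p - 5)*(p - 3)*(p + 4)*(p + 2)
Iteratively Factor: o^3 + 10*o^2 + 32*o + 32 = (o + 4)*(o^2 + 6*o + 8) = (o + 2)*(o + 4)*(o + 4)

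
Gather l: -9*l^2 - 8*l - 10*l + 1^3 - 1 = -9*l^2 - 18*l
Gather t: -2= -2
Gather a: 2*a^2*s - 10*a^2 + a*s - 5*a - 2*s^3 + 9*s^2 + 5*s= a^2*(2*s - 10) + a*(s - 5) - 2*s^3 + 9*s^2 + 5*s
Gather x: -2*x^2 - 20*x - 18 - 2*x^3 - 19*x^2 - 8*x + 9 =-2*x^3 - 21*x^2 - 28*x - 9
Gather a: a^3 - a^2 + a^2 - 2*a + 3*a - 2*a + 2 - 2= a^3 - a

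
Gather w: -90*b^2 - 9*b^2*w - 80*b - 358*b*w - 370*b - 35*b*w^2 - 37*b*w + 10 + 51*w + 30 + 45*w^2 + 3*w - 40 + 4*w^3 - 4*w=-90*b^2 - 450*b + 4*w^3 + w^2*(45 - 35*b) + w*(-9*b^2 - 395*b + 50)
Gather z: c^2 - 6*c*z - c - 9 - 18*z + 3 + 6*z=c^2 - c + z*(-6*c - 12) - 6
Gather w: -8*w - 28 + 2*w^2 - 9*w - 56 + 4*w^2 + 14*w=6*w^2 - 3*w - 84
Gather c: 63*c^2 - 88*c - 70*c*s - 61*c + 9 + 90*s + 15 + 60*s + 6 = 63*c^2 + c*(-70*s - 149) + 150*s + 30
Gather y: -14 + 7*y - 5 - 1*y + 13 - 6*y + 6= 0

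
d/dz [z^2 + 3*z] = 2*z + 3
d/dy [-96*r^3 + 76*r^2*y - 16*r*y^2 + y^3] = 76*r^2 - 32*r*y + 3*y^2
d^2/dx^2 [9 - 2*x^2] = -4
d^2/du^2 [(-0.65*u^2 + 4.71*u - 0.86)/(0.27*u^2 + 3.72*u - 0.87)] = (-5.55111512312578e-17*u^4 + 1.992438*u^3 - 1.292274*u^2 + 1.45556999999999*u + 5.296842)/(0.019683*u^6 + 0.813564*u^5 + 11.018835*u^4 + 46.23588*u^3 - 35.505135*u^2 + 8.447004*u - 0.658503)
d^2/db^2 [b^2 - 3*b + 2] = 2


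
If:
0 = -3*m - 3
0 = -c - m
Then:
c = 1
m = -1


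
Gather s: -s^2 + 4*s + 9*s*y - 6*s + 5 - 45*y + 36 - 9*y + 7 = -s^2 + s*(9*y - 2) - 54*y + 48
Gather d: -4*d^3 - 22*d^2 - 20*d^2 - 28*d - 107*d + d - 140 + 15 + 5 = -4*d^3 - 42*d^2 - 134*d - 120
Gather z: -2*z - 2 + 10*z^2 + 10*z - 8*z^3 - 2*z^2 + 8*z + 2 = -8*z^3 + 8*z^2 + 16*z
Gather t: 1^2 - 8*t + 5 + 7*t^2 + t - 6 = 7*t^2 - 7*t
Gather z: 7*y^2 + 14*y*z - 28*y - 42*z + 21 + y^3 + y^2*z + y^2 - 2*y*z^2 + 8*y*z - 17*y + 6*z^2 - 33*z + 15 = y^3 + 8*y^2 - 45*y + z^2*(6 - 2*y) + z*(y^2 + 22*y - 75) + 36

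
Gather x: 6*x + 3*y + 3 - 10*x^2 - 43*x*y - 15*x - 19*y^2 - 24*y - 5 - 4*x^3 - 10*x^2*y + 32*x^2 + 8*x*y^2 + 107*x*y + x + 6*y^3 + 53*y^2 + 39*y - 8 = -4*x^3 + x^2*(22 - 10*y) + x*(8*y^2 + 64*y - 8) + 6*y^3 + 34*y^2 + 18*y - 10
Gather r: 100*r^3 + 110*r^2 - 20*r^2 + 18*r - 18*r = 100*r^3 + 90*r^2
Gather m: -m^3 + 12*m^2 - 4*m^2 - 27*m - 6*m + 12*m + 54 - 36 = -m^3 + 8*m^2 - 21*m + 18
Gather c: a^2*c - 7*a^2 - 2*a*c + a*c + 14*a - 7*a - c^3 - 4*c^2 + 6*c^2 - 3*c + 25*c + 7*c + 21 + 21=-7*a^2 + 7*a - c^3 + 2*c^2 + c*(a^2 - a + 29) + 42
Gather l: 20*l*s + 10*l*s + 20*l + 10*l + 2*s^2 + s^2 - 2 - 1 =l*(30*s + 30) + 3*s^2 - 3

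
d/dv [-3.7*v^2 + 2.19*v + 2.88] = 2.19 - 7.4*v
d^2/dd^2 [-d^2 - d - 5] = -2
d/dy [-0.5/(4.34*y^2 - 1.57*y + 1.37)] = (4.34*y - 0.785)/(4.34*y^2 - 1.57*y + 1.37)^2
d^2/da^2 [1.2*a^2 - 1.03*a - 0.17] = 2.40000000000000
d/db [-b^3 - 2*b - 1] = -3*b^2 - 2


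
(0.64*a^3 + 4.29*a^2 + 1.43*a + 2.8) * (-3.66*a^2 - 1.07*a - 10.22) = -2.3424*a^5 - 16.3862*a^4 - 16.3649*a^3 - 55.6219*a^2 - 17.6106*a - 28.616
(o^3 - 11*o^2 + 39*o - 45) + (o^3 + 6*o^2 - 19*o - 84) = 2*o^3 - 5*o^2 + 20*o - 129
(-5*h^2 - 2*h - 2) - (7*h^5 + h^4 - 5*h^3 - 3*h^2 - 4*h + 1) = -7*h^5 - h^4 + 5*h^3 - 2*h^2 + 2*h - 3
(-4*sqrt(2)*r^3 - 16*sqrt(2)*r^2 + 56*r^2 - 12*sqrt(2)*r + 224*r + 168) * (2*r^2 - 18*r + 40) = -8*sqrt(2)*r^5 + 40*sqrt(2)*r^4 + 112*r^4 - 560*r^3 + 104*sqrt(2)*r^3 - 1456*r^2 - 424*sqrt(2)*r^2 - 480*sqrt(2)*r + 5936*r + 6720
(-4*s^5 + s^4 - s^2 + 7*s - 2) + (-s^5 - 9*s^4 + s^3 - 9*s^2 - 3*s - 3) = -5*s^5 - 8*s^4 + s^3 - 10*s^2 + 4*s - 5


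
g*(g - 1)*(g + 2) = g^3 + g^2 - 2*g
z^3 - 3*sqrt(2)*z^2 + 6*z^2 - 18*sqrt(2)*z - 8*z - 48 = (z + 6)*(z - 4*sqrt(2))*(z + sqrt(2))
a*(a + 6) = a^2 + 6*a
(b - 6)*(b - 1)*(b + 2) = b^3 - 5*b^2 - 8*b + 12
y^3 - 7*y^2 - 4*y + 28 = (y - 7)*(y - 2)*(y + 2)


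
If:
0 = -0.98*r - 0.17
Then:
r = -0.17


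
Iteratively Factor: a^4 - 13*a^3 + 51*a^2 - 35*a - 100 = (a + 1)*(a^3 - 14*a^2 + 65*a - 100) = (a - 4)*(a + 1)*(a^2 - 10*a + 25) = (a - 5)*(a - 4)*(a + 1)*(a - 5)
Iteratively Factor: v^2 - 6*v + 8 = (v - 2)*(v - 4)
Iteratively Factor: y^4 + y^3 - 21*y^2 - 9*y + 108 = (y - 3)*(y^3 + 4*y^2 - 9*y - 36) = (y - 3)*(y + 3)*(y^2 + y - 12) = (y - 3)^2*(y + 3)*(y + 4)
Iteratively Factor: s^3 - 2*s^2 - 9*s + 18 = (s - 2)*(s^2 - 9) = (s - 3)*(s - 2)*(s + 3)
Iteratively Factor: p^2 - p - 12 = (p - 4)*(p + 3)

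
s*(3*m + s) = 3*m*s + s^2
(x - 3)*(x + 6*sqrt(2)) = x^2 - 3*x + 6*sqrt(2)*x - 18*sqrt(2)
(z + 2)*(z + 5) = z^2 + 7*z + 10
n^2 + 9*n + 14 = (n + 2)*(n + 7)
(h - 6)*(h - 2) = h^2 - 8*h + 12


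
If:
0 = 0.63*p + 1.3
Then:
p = -2.06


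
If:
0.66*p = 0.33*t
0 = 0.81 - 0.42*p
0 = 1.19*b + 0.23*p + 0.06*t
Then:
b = -0.57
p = 1.93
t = 3.86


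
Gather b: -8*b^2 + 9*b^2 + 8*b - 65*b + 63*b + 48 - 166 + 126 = b^2 + 6*b + 8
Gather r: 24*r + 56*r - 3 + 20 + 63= 80*r + 80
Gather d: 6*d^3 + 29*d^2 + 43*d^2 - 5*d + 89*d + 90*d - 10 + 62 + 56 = 6*d^3 + 72*d^2 + 174*d + 108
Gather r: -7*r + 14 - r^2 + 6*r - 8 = -r^2 - r + 6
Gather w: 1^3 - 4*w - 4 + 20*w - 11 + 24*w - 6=40*w - 20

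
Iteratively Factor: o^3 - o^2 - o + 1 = (o - 1)*(o^2 - 1) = (o - 1)*(o + 1)*(o - 1)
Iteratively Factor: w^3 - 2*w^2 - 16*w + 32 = (w - 2)*(w^2 - 16) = (w - 4)*(w - 2)*(w + 4)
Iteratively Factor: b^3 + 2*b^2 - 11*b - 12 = (b + 1)*(b^2 + b - 12) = (b + 1)*(b + 4)*(b - 3)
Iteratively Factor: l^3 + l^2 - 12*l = (l - 3)*(l^2 + 4*l) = (l - 3)*(l + 4)*(l)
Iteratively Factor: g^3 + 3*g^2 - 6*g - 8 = (g - 2)*(g^2 + 5*g + 4) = (g - 2)*(g + 4)*(g + 1)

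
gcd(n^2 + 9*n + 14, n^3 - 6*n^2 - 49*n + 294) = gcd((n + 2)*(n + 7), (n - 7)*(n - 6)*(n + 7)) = n + 7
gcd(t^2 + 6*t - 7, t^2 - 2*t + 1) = t - 1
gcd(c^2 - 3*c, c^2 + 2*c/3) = c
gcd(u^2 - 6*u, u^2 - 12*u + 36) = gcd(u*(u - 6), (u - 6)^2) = u - 6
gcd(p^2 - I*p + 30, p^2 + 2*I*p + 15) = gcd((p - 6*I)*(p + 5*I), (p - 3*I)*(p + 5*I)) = p + 5*I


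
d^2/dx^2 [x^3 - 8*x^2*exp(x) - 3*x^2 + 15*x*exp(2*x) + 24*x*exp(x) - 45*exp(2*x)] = -8*x^2*exp(x) + 60*x*exp(2*x) - 8*x*exp(x) + 6*x - 120*exp(2*x) + 32*exp(x) - 6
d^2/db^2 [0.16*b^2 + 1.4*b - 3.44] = 0.320000000000000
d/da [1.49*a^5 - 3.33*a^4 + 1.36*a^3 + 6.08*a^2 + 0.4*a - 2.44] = 7.45*a^4 - 13.32*a^3 + 4.08*a^2 + 12.16*a + 0.4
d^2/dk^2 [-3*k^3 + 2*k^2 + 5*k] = 4 - 18*k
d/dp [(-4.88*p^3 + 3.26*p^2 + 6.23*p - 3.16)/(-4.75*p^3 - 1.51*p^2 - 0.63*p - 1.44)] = (1.4210854715202e-14*p^5 + 22.8538*p^4 + 65.3338*p^3 - 16.5949*p^2 - 18.932*p - 10.962)/(22.5625*p^6 + 14.345*p^5 + 8.2651*p^4 + 15.5826*p^3 + 4.7457*p^2 + 1.8144*p + 2.0736)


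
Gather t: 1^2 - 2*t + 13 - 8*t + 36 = 50 - 10*t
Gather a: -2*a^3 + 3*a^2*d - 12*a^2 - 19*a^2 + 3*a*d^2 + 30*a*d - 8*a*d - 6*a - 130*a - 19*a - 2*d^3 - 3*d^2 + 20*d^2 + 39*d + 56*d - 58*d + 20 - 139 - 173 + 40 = -2*a^3 + a^2*(3*d - 31) + a*(3*d^2 + 22*d - 155) - 2*d^3 + 17*d^2 + 37*d - 252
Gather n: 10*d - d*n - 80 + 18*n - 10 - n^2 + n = 10*d - n^2 + n*(19 - d) - 90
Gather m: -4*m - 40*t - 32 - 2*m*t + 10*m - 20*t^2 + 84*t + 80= m*(6 - 2*t) - 20*t^2 + 44*t + 48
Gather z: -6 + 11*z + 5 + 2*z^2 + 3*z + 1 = 2*z^2 + 14*z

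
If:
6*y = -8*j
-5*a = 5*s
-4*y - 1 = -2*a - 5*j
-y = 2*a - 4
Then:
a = 64/35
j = -9/35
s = -64/35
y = 12/35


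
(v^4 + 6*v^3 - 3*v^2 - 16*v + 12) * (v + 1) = v^5 + 7*v^4 + 3*v^3 - 19*v^2 - 4*v + 12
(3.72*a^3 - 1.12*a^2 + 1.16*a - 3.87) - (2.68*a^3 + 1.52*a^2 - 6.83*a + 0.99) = 1.04*a^3 - 2.64*a^2 + 7.99*a - 4.86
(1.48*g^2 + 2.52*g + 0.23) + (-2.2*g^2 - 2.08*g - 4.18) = -0.72*g^2 + 0.44*g - 3.95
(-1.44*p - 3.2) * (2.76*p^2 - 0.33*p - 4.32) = -3.9744*p^3 - 8.3568*p^2 + 7.2768*p + 13.824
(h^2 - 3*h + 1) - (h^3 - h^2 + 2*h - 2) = -h^3 + 2*h^2 - 5*h + 3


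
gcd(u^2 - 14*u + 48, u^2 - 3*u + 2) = 1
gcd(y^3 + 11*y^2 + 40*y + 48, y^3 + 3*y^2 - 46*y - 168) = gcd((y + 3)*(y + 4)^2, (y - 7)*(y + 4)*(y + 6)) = y + 4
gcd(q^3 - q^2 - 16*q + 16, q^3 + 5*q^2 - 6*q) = q - 1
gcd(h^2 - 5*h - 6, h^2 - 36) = h - 6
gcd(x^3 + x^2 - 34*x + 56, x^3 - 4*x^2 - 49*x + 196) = x^2 + 3*x - 28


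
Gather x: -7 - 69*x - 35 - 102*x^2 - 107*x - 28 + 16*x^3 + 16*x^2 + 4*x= 16*x^3 - 86*x^2 - 172*x - 70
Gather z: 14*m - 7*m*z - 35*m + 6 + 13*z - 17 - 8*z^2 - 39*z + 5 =-21*m - 8*z^2 + z*(-7*m - 26) - 6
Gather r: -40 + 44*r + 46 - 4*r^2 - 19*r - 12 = -4*r^2 + 25*r - 6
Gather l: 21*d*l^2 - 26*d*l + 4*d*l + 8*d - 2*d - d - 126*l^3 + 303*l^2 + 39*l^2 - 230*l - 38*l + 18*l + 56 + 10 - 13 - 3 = 5*d - 126*l^3 + l^2*(21*d + 342) + l*(-22*d - 250) + 50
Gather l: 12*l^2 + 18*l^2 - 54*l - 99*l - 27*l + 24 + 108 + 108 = 30*l^2 - 180*l + 240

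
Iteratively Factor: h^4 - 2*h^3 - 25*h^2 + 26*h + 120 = (h + 4)*(h^3 - 6*h^2 - h + 30) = (h - 5)*(h + 4)*(h^2 - h - 6) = (h - 5)*(h - 3)*(h + 4)*(h + 2)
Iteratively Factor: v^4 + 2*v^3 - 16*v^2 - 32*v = (v - 4)*(v^3 + 6*v^2 + 8*v) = (v - 4)*(v + 4)*(v^2 + 2*v) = v*(v - 4)*(v + 4)*(v + 2)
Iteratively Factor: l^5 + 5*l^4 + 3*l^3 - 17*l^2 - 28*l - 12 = (l + 1)*(l^4 + 4*l^3 - l^2 - 16*l - 12) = (l + 1)*(l + 3)*(l^3 + l^2 - 4*l - 4) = (l + 1)*(l + 2)*(l + 3)*(l^2 - l - 2) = (l + 1)^2*(l + 2)*(l + 3)*(l - 2)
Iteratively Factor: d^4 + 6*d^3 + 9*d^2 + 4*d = (d + 1)*(d^3 + 5*d^2 + 4*d) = (d + 1)*(d + 4)*(d^2 + d) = d*(d + 1)*(d + 4)*(d + 1)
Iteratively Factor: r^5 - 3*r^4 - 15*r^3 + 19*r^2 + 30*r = (r - 2)*(r^4 - r^3 - 17*r^2 - 15*r) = (r - 2)*(r + 1)*(r^3 - 2*r^2 - 15*r) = (r - 2)*(r + 1)*(r + 3)*(r^2 - 5*r) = r*(r - 2)*(r + 1)*(r + 3)*(r - 5)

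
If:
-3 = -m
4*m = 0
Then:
No Solution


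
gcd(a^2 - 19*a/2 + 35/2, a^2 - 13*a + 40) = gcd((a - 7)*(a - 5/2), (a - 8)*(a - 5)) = 1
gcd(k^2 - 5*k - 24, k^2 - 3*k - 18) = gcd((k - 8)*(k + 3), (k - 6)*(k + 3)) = k + 3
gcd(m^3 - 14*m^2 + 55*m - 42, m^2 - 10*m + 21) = m - 7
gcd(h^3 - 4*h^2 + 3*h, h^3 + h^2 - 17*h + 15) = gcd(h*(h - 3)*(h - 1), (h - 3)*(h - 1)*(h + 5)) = h^2 - 4*h + 3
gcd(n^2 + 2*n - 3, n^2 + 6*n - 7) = n - 1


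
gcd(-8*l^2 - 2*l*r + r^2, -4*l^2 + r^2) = 2*l + r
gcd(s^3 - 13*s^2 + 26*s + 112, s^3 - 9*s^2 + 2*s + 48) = s^2 - 6*s - 16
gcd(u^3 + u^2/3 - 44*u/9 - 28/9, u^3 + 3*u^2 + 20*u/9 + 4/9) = u^2 + 8*u/3 + 4/3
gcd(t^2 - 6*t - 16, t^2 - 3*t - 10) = t + 2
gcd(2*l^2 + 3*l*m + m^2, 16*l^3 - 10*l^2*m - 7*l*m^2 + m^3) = 2*l + m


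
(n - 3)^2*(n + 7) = n^3 + n^2 - 33*n + 63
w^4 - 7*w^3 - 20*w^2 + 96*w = w*(w - 8)*(w - 3)*(w + 4)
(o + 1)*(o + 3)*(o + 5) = o^3 + 9*o^2 + 23*o + 15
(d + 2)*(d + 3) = d^2 + 5*d + 6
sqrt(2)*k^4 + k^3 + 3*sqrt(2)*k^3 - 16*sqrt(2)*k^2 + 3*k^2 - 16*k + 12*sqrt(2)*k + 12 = (k - 2)*(k - 1)*(k + 6)*(sqrt(2)*k + 1)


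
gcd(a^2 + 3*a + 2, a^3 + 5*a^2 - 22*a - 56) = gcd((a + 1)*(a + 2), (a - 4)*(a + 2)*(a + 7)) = a + 2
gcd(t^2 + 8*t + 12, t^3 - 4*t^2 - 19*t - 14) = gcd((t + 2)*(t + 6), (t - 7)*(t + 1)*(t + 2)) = t + 2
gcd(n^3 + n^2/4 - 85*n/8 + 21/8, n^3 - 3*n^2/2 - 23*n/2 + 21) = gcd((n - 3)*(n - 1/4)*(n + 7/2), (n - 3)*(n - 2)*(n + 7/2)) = n^2 + n/2 - 21/2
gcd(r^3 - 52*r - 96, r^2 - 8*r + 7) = 1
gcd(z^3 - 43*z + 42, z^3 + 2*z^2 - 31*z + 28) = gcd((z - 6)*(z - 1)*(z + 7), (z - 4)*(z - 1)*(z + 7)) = z^2 + 6*z - 7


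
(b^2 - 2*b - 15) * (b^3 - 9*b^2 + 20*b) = b^5 - 11*b^4 + 23*b^3 + 95*b^2 - 300*b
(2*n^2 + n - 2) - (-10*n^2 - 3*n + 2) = 12*n^2 + 4*n - 4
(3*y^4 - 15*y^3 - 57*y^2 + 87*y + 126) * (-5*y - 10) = -15*y^5 + 45*y^4 + 435*y^3 + 135*y^2 - 1500*y - 1260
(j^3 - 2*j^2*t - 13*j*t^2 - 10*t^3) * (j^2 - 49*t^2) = j^5 - 2*j^4*t - 62*j^3*t^2 + 88*j^2*t^3 + 637*j*t^4 + 490*t^5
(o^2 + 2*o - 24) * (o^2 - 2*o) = o^4 - 28*o^2 + 48*o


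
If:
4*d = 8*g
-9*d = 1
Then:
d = -1/9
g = -1/18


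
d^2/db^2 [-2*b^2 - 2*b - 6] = -4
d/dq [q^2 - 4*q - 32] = 2*q - 4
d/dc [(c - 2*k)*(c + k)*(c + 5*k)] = 3*c^2 + 8*c*k - 7*k^2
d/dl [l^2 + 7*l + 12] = 2*l + 7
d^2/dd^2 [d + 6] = 0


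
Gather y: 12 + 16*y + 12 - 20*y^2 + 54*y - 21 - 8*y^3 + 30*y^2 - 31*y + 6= -8*y^3 + 10*y^2 + 39*y + 9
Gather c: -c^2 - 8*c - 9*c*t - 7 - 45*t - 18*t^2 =-c^2 + c*(-9*t - 8) - 18*t^2 - 45*t - 7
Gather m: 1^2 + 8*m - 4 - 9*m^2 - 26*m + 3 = -9*m^2 - 18*m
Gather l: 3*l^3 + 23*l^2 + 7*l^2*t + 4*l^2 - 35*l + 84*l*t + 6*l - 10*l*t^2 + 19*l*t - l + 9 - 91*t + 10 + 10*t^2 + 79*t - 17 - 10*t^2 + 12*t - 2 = 3*l^3 + l^2*(7*t + 27) + l*(-10*t^2 + 103*t - 30)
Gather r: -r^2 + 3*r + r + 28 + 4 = -r^2 + 4*r + 32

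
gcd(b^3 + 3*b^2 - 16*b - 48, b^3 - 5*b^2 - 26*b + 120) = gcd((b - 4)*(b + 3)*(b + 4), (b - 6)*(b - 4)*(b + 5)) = b - 4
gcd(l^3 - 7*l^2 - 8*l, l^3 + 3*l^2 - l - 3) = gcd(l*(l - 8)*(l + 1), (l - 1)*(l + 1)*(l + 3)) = l + 1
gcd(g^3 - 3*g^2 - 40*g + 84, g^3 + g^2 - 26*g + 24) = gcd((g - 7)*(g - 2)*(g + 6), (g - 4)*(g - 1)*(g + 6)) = g + 6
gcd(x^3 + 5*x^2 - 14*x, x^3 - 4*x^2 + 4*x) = x^2 - 2*x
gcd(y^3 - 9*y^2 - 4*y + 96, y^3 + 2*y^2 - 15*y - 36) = y^2 - y - 12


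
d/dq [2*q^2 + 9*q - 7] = 4*q + 9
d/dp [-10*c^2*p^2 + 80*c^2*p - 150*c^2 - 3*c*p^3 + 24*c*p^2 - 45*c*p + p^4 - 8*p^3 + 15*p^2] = -20*c^2*p + 80*c^2 - 9*c*p^2 + 48*c*p - 45*c + 4*p^3 - 24*p^2 + 30*p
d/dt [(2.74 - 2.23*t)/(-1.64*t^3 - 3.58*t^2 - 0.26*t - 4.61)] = (-7.3144*t^3 + 5.4974*t^2 + 19.6184*t + 10.9927)/(2.6896*t^6 + 11.7424*t^5 + 13.6692*t^4 + 16.9824*t^3 + 33.0752*t^2 + 2.3972*t + 21.2521)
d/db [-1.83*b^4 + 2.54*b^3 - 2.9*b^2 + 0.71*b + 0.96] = -7.32*b^3 + 7.62*b^2 - 5.8*b + 0.71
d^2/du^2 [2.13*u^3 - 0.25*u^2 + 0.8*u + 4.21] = 12.78*u - 0.5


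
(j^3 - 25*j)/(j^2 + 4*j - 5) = j*(j - 5)/(j - 1)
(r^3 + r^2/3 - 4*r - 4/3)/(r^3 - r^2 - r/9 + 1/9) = 3*(r^2 - 4)/(3*r^2 - 4*r + 1)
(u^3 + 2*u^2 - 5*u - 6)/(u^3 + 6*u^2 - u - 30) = (u + 1)/(u + 5)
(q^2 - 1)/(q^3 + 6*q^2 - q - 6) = 1/(q + 6)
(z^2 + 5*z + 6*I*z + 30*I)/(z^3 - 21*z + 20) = (z + 6*I)/(z^2 - 5*z + 4)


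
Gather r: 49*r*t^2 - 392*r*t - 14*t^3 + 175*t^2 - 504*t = r*(49*t^2 - 392*t) - 14*t^3 + 175*t^2 - 504*t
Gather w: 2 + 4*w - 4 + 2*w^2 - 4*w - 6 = 2*w^2 - 8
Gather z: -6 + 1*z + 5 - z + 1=0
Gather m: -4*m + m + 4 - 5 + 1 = -3*m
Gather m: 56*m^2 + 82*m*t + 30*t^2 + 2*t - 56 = 56*m^2 + 82*m*t + 30*t^2 + 2*t - 56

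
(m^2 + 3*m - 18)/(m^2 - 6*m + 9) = (m + 6)/(m - 3)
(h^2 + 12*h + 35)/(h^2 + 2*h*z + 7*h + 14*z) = (h + 5)/(h + 2*z)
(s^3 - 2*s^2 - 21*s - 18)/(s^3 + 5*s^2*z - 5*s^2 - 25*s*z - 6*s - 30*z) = (s + 3)/(s + 5*z)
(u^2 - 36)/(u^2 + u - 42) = (u + 6)/(u + 7)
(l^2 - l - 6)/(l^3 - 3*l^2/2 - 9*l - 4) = 2*(l - 3)/(2*l^2 - 7*l - 4)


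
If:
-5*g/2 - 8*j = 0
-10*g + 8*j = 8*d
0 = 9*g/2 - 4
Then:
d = -25/18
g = 8/9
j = -5/18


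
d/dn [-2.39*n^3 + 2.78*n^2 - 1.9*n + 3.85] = -7.17*n^2 + 5.56*n - 1.9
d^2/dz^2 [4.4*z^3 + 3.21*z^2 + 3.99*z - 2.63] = 26.4*z + 6.42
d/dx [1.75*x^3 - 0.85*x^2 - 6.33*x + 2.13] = 5.25*x^2 - 1.7*x - 6.33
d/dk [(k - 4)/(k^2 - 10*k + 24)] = -1/(k^2 - 12*k + 36)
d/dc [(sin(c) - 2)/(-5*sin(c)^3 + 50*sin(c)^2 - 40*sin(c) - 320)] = 2*(sin(c)^3 - 8*sin(c)^2 + 20*sin(c) - 40)*cos(c)/(5*(sin(c)^3 - 10*sin(c)^2 + 8*sin(c) + 64)^2)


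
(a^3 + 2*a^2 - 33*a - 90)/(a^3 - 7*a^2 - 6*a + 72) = (a + 5)/(a - 4)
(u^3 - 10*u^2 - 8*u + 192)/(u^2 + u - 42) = (u^2 - 4*u - 32)/(u + 7)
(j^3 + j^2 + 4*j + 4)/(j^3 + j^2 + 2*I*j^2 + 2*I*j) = (j - 2*I)/j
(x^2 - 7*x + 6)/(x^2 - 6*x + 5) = (x - 6)/(x - 5)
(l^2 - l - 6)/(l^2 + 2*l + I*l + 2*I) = (l - 3)/(l + I)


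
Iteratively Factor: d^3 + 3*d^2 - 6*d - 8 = (d + 1)*(d^2 + 2*d - 8) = (d + 1)*(d + 4)*(d - 2)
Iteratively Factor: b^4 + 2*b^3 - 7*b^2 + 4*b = (b)*(b^3 + 2*b^2 - 7*b + 4) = b*(b - 1)*(b^2 + 3*b - 4) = b*(b - 1)^2*(b + 4)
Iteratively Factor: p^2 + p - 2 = (p - 1)*(p + 2)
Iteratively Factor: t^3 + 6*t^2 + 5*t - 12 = (t + 4)*(t^2 + 2*t - 3) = (t - 1)*(t + 4)*(t + 3)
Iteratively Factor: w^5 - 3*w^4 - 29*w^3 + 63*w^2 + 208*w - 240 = (w - 5)*(w^4 + 2*w^3 - 19*w^2 - 32*w + 48) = (w - 5)*(w + 3)*(w^3 - w^2 - 16*w + 16) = (w - 5)*(w - 1)*(w + 3)*(w^2 - 16) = (w - 5)*(w - 4)*(w - 1)*(w + 3)*(w + 4)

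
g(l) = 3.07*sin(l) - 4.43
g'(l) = 3.07*cos(l)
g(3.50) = -5.51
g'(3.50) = -2.87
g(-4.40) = -1.51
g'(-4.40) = -0.94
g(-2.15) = -7.00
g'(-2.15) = -1.68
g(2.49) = -2.57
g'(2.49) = -2.44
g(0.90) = -2.03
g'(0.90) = 1.91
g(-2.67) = -5.82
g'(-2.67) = -2.73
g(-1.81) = -7.41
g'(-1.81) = -0.73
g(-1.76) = -7.45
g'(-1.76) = -0.58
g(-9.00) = -5.70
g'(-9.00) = -2.80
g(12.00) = -6.08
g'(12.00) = 2.59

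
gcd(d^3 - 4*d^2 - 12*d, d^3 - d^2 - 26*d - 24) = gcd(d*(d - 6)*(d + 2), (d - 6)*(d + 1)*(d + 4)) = d - 6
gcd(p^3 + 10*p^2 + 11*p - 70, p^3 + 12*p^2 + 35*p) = p^2 + 12*p + 35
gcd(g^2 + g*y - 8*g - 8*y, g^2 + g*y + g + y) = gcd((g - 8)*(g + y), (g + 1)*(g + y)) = g + y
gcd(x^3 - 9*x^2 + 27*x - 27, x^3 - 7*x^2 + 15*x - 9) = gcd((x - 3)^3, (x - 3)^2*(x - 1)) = x^2 - 6*x + 9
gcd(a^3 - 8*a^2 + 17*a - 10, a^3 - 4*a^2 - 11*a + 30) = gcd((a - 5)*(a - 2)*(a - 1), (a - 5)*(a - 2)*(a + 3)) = a^2 - 7*a + 10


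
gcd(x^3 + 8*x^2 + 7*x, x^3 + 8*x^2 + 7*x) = x^3 + 8*x^2 + 7*x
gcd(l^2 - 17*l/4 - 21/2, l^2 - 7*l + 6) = l - 6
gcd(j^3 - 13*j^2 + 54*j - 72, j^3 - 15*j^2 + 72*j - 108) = j^2 - 9*j + 18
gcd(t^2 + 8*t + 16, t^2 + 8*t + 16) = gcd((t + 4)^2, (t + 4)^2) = t^2 + 8*t + 16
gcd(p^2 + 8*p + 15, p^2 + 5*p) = p + 5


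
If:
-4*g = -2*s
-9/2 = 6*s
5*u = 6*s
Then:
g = -3/8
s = -3/4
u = -9/10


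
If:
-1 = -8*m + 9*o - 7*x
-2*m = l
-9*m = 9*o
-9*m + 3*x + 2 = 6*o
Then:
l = -17/36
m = 17/72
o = -17/72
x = -31/72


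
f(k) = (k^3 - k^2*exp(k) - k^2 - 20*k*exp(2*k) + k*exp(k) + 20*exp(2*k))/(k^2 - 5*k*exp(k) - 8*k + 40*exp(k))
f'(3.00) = -55.87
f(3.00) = -33.34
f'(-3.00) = 0.60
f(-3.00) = -1.02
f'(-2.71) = 0.59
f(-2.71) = -0.85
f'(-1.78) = 0.56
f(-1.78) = -0.31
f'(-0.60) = 0.44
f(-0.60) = 0.30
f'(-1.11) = 0.52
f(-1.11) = 0.05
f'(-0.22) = 0.32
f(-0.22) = 0.44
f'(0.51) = -0.39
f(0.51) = 0.47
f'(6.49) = -17687.27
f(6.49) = -9600.53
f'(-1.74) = 0.56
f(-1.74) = -0.29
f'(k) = (-k^2*exp(k) + 3*k^2 - 40*k*exp(2*k) - k*exp(k) - 2*k + 20*exp(2*k) + exp(k))/(k^2 - 5*k*exp(k) - 8*k + 40*exp(k)) + (5*k*exp(k) - 2*k - 35*exp(k) + 8)*(k^3 - k^2*exp(k) - k^2 - 20*k*exp(2*k) + k*exp(k) + 20*exp(2*k))/(k^2 - 5*k*exp(k) - 8*k + 40*exp(k))^2 = (4*k^2*exp(k) + k^2 - 36*k*exp(k) - 16*k + 4*exp(k) + 8)/(k^2 - 16*k + 64)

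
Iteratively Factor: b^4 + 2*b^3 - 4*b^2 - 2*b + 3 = (b - 1)*(b^3 + 3*b^2 - b - 3) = (b - 1)^2*(b^2 + 4*b + 3) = (b - 1)^2*(b + 3)*(b + 1)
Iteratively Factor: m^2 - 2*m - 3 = (m - 3)*(m + 1)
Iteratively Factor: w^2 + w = (w + 1)*(w)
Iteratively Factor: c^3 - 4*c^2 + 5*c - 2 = (c - 1)*(c^2 - 3*c + 2) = (c - 1)^2*(c - 2)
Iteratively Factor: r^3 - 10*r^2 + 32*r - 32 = (r - 2)*(r^2 - 8*r + 16) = (r - 4)*(r - 2)*(r - 4)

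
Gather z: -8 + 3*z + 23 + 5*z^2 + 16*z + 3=5*z^2 + 19*z + 18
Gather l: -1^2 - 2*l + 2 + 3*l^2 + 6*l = 3*l^2 + 4*l + 1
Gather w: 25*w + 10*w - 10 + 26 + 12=35*w + 28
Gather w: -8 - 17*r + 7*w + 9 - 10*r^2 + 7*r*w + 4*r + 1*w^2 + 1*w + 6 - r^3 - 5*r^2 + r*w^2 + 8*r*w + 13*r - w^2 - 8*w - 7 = -r^3 - 15*r^2 + r*w^2 + 15*r*w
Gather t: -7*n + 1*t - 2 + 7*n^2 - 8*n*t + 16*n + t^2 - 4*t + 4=7*n^2 + 9*n + t^2 + t*(-8*n - 3) + 2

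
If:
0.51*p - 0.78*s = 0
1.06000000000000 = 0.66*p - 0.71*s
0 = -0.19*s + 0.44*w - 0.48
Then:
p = 5.41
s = 3.54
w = 2.62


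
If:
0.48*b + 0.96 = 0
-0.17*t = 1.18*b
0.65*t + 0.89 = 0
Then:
No Solution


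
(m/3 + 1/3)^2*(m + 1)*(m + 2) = m^4/9 + 5*m^3/9 + m^2 + 7*m/9 + 2/9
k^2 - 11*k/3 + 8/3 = (k - 8/3)*(k - 1)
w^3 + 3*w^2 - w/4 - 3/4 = (w - 1/2)*(w + 1/2)*(w + 3)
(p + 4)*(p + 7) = p^2 + 11*p + 28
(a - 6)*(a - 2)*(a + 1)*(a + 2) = a^4 - 5*a^3 - 10*a^2 + 20*a + 24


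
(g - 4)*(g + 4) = g^2 - 16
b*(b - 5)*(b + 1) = b^3 - 4*b^2 - 5*b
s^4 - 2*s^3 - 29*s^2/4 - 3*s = s*(s - 4)*(s + 1/2)*(s + 3/2)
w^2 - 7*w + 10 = (w - 5)*(w - 2)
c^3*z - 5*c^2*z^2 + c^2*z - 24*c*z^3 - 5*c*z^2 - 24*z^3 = (c - 8*z)*(c + 3*z)*(c*z + z)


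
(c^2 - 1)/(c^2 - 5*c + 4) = (c + 1)/(c - 4)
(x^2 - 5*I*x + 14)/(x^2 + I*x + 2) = (x - 7*I)/(x - I)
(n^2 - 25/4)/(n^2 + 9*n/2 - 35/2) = (n + 5/2)/(n + 7)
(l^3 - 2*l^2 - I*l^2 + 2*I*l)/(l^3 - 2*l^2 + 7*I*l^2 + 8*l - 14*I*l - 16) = l/(l + 8*I)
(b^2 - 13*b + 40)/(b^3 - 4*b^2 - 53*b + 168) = (b - 5)/(b^2 + 4*b - 21)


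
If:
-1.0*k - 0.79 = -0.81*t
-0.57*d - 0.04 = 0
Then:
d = -0.07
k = 0.81*t - 0.79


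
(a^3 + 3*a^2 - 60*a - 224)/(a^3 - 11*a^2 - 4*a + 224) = (a + 7)/(a - 7)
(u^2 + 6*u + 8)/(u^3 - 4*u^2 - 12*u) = (u + 4)/(u*(u - 6))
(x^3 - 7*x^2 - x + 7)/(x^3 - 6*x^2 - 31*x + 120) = (x^3 - 7*x^2 - x + 7)/(x^3 - 6*x^2 - 31*x + 120)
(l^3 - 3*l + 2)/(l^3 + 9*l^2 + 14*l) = (l^2 - 2*l + 1)/(l*(l + 7))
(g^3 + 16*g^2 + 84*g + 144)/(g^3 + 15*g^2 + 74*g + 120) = (g + 6)/(g + 5)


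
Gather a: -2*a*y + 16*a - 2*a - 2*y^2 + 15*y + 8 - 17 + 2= a*(14 - 2*y) - 2*y^2 + 15*y - 7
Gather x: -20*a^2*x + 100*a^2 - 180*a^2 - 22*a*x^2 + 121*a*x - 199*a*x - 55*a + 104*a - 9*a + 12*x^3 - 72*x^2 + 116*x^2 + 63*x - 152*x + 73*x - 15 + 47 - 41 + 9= -80*a^2 + 40*a + 12*x^3 + x^2*(44 - 22*a) + x*(-20*a^2 - 78*a - 16)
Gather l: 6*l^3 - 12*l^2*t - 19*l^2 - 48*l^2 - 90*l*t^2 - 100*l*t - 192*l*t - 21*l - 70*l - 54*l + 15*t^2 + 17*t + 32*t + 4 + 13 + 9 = 6*l^3 + l^2*(-12*t - 67) + l*(-90*t^2 - 292*t - 145) + 15*t^2 + 49*t + 26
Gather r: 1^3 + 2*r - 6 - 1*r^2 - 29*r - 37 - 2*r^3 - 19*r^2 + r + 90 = -2*r^3 - 20*r^2 - 26*r + 48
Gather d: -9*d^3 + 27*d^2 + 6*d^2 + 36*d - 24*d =-9*d^3 + 33*d^2 + 12*d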